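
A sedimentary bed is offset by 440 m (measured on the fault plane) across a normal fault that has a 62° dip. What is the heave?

207 m

heave = dip-slip × cos(dip) = 440 m × cos(62°) = 207 m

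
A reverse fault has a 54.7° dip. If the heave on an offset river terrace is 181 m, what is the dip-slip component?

313 m

dip-slip = heave / cos(dip) = 181 / cos(54.7°) = 313 m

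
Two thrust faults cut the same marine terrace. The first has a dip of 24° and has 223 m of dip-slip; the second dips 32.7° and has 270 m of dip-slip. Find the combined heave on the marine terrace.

heave_A = 223 × cos(24°) = 203.7 m
heave_B = 270 × cos(32.7°) = 227.2 m
total = 203.7 + 227.2 = 431 m

431 m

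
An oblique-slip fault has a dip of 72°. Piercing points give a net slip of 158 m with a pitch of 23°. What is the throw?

dip-slip = net slip × sin(rake) = 158 m × sin(23°) = 61.74 m
throw = dip-slip × sin(dip) = 61.74 × sin(72°) = 58.7 m

58.7 m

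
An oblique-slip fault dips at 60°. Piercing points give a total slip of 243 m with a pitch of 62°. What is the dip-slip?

215 m

dip-slip = net slip × sin(rake) = 243 m × sin(62°) = 215 m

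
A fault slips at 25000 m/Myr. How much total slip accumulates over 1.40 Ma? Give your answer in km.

35 km

slip = rate × time = 25000 m/Myr × 1.40 Ma = 35000 m = 35 km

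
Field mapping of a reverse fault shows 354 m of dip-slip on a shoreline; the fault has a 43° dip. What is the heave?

heave = dip-slip × cos(dip) = 354 m × cos(43°) = 259 m

259 m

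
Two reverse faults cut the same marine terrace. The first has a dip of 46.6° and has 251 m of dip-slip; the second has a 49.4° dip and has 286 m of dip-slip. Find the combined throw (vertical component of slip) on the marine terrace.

400 m

throw_A = 251 × sin(46.6°) = 182.4 m
throw_B = 286 × sin(49.4°) = 217.2 m
total = 182.4 + 217.2 = 400 m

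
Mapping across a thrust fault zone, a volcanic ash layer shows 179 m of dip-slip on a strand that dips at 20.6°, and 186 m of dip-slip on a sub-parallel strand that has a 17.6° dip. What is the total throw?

119 m

throw_A = 179 × sin(20.6°) = 62.98 m
throw_B = 186 × sin(17.6°) = 56.24 m
total = 62.98 + 56.24 = 119 m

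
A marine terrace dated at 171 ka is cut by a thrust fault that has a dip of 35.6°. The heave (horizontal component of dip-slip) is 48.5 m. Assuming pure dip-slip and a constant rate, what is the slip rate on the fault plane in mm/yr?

dip-slip = heave / cos(dip) = 48.5 m / cos(35.6°) = 59.65 m
rate = 59.65 m / 171 ka = 0.000349 m/yr = 0.349 mm/yr

0.349 mm/yr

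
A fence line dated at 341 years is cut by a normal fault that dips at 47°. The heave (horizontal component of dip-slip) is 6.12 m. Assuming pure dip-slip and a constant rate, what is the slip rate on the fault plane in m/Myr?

26300 m/Myr

dip-slip = heave / cos(dip) = 6.12 m / cos(47°) = 8.974 m
rate = 8.974 m / 341 years = 0.0263 m/yr = 26300 m/Myr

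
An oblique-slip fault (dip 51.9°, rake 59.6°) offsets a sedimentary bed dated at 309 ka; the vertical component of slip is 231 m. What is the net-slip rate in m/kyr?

dip-slip = throw / sin(dip) = 231 / sin(51.9°) = 293.5 m
net slip = dip-slip / sin(rake) = 293.5 / sin(59.6°) = 340.3 m
rate = 340.3 m / 309 ka = 0.00110 m/yr = 1.10 m/kyr

1.10 m/kyr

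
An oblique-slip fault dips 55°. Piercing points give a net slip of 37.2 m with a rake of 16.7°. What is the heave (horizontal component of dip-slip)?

6.13 m

dip-slip = net slip × sin(rake) = 37.2 m × sin(16.7°) = 10.69 m
heave = dip-slip × cos(dip) = 10.69 × cos(55°) = 6.13 m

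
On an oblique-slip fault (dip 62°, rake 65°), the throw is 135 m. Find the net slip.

169 m

dip-slip = throw / sin(dip) = 135 / sin(62°) = 152.9 m
net slip = dip-slip / sin(rake) = 152.9 / sin(65°) = 169 m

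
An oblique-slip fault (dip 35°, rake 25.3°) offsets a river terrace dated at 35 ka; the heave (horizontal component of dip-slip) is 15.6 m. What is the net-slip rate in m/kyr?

dip-slip = heave / cos(dip) = 15.6 / cos(35°) = 19.04 m
net slip = dip-slip / sin(rake) = 19.04 / sin(25.3°) = 44.56 m
rate = 44.56 m / 35 ka = 0.00127 m/yr = 1.27 m/kyr

1.27 m/kyr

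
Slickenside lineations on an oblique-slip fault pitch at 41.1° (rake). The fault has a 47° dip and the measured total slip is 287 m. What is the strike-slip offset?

strike-slip = net slip × cos(rake) = 287 m × cos(41.1°) = 216 m

216 m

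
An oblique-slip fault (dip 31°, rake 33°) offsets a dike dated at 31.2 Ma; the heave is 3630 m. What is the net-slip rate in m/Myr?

dip-slip = heave / cos(dip) = 3630 / cos(31°) = 4235 m
net slip = dip-slip / sin(rake) = 4235 / sin(33°) = 7776 m
rate = 7776 m / 31.2 Ma = 0.000249 m/yr = 249 m/Myr

249 m/Myr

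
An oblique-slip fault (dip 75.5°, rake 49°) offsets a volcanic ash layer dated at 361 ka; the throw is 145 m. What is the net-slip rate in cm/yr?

0.0550 cm/yr

dip-slip = throw / sin(dip) = 145 / sin(75.5°) = 149.8 m
net slip = dip-slip / sin(rake) = 149.8 / sin(49°) = 198.4 m
rate = 198.4 m / 361 ka = 0.000550 m/yr = 0.0550 cm/yr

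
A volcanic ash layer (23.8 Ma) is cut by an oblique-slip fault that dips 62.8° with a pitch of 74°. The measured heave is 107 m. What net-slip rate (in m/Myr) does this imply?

dip-slip = heave / cos(dip) = 107 / cos(62.8°) = 234.1 m
net slip = dip-slip / sin(rake) = 234.1 / sin(74°) = 243.5 m
rate = 243.5 m / 23.8 Ma = 0.0000102 m/yr = 10.2 m/Myr

10.2 m/Myr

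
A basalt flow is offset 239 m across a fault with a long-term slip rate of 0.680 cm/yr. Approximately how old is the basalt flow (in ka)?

35.1 ka

age = offset / rate = 239 m / (0.680 cm/yr) = 35100 yr = 35.1 ka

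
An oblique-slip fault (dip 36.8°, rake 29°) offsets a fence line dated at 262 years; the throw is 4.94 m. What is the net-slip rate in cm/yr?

6.49 cm/yr

dip-slip = throw / sin(dip) = 4.94 / sin(36.8°) = 8.247 m
net slip = dip-slip / sin(rake) = 8.247 / sin(29°) = 17.01 m
rate = 17.01 m / 262 years = 0.0649 m/yr = 6.49 cm/yr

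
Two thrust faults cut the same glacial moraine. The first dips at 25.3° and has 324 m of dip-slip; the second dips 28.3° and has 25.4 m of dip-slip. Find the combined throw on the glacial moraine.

throw_A = 324 × sin(25.3°) = 138.5 m
throw_B = 25.4 × sin(28.3°) = 12.04 m
total = 138.5 + 12.04 = 151 m

151 m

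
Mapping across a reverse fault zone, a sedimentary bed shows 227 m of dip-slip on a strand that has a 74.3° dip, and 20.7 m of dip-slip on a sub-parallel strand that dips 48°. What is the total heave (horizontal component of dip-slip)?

heave_A = 227 × cos(74.3°) = 61.43 m
heave_B = 20.7 × cos(48°) = 13.85 m
total = 61.43 + 13.85 = 75.3 m

75.3 m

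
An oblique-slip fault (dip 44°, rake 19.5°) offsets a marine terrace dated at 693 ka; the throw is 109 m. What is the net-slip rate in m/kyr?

0.678 m/kyr

dip-slip = throw / sin(dip) = 109 / sin(44°) = 156.9 m
net slip = dip-slip / sin(rake) = 156.9 / sin(19.5°) = 470.1 m
rate = 470.1 m / 693 ka = 0.000678 m/yr = 0.678 m/kyr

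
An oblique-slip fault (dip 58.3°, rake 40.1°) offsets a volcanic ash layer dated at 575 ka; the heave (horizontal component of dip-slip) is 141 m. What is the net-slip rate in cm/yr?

0.0724 cm/yr

dip-slip = heave / cos(dip) = 141 / cos(58.3°) = 268.3 m
net slip = dip-slip / sin(rake) = 268.3 / sin(40.1°) = 416.6 m
rate = 416.6 m / 575 ka = 0.000724 m/yr = 0.0724 cm/yr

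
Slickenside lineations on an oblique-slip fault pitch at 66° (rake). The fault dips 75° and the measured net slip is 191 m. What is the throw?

dip-slip = net slip × sin(rake) = 191 m × sin(66°) = 174.5 m
throw = dip-slip × sin(dip) = 174.5 × sin(75°) = 169 m

169 m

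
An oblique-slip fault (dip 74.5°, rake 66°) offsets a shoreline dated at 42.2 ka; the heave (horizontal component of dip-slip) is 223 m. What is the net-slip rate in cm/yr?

2.16 cm/yr

dip-slip = heave / cos(dip) = 223 / cos(74.5°) = 834.5 m
net slip = dip-slip / sin(rake) = 834.5 / sin(66°) = 913.4 m
rate = 913.4 m / 42.2 ka = 0.0216 m/yr = 2.16 cm/yr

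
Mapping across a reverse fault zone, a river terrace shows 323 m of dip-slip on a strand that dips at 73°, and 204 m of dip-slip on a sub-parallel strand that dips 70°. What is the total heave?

heave_A = 323 × cos(73°) = 94.44 m
heave_B = 204 × cos(70°) = 69.77 m
total = 94.44 + 69.77 = 164 m

164 m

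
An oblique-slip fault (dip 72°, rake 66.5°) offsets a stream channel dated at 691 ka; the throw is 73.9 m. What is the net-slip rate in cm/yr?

dip-slip = throw / sin(dip) = 73.9 / sin(72°) = 77.70 m
net slip = dip-slip / sin(rake) = 77.70 / sin(66.5°) = 84.73 m
rate = 84.73 m / 691 ka = 0.000123 m/yr = 0.0123 cm/yr

0.0123 cm/yr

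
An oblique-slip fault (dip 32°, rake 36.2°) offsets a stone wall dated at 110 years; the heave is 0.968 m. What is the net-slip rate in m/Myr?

17600 m/Myr

dip-slip = heave / cos(dip) = 0.968 / cos(32°) = 1.141 m
net slip = dip-slip / sin(rake) = 1.141 / sin(36.2°) = 1.933 m
rate = 1.933 m / 110 years = 0.0176 m/yr = 17600 m/Myr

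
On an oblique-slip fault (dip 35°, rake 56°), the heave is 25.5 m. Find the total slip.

37.5 m

dip-slip = heave / cos(dip) = 25.5 / cos(35°) = 31.13 m
net slip = dip-slip / sin(rake) = 31.13 / sin(56°) = 37.5 m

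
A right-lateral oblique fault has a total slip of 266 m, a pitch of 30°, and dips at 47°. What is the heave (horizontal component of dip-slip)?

90.7 m

dip-slip = net slip × sin(rake) = 266 m × sin(30°) = 133 m
heave = dip-slip × cos(dip) = 133 × cos(47°) = 90.7 m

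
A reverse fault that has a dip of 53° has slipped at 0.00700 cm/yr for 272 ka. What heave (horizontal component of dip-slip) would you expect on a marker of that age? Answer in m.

11.5 m

dip-slip = rate × time = 0.00700 cm/yr × 272 ka = 19.04 m
heave = dip-slip × cos(dip) = 19.04 × cos(53°) = 11.5 m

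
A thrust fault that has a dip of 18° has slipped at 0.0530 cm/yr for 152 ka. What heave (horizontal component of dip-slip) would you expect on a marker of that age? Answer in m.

76.6 m

dip-slip = rate × time = 0.0530 cm/yr × 152 ka = 80.56 m
heave = dip-slip × cos(dip) = 80.56 × cos(18°) = 76.6 m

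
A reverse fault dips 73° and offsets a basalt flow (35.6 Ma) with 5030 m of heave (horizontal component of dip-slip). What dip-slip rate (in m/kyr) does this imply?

dip-slip = heave / cos(dip) = 5030 m / cos(73°) = 17200 m
rate = 17200 m / 35.6 Ma = 0.000483 m/yr = 0.483 m/kyr

0.483 m/kyr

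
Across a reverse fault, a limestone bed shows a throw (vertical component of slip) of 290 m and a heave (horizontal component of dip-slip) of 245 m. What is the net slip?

380 m

net slip = √(throw² + heave²) = √(290² + 245²) = 380 m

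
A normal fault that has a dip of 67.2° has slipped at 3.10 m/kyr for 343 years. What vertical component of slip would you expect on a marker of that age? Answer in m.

dip-slip = rate × time = 3.10 m/kyr × 343 years = 1.063 m
throw = dip-slip × sin(dip) = 1.063 × sin(67.2°) = 0.980 m

0.980 m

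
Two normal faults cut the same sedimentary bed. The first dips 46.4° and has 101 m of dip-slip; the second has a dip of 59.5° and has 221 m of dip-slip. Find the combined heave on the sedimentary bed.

182 m

heave_A = 101 × cos(46.4°) = 69.65 m
heave_B = 221 × cos(59.5°) = 112.2 m
total = 69.65 + 112.2 = 182 m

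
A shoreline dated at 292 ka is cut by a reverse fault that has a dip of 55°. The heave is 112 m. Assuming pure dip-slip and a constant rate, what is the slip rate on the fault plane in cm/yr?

0.0669 cm/yr

dip-slip = heave / cos(dip) = 112 m / cos(55°) = 195.3 m
rate = 195.3 m / 292 ka = 0.000669 m/yr = 0.0669 cm/yr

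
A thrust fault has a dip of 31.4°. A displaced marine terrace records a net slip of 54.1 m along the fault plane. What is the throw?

28.2 m

throw = dip-slip × sin(dip) = 54.1 m × sin(31.4°) = 28.2 m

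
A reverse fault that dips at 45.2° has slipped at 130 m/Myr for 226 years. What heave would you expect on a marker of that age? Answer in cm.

2.07 cm

dip-slip = rate × time = 130 m/Myr × 226 years = 0.02938 m
heave = dip-slip × cos(dip) = 0.02938 × cos(45.2°) = 0.0207 m = 2.07 cm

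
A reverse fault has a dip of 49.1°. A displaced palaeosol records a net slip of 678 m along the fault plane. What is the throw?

throw = dip-slip × sin(dip) = 678 m × sin(49.1°) = 512 m

512 m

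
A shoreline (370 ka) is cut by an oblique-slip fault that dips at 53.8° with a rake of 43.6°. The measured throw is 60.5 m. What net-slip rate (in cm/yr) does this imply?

dip-slip = throw / sin(dip) = 60.5 / sin(53.8°) = 74.97 m
net slip = dip-slip / sin(rake) = 74.97 / sin(43.6°) = 108.7 m
rate = 108.7 m / 370 ka = 0.000294 m/yr = 0.0294 cm/yr

0.0294 cm/yr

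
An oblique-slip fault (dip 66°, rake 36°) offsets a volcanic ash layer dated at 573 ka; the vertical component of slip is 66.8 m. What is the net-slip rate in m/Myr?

217 m/Myr

dip-slip = throw / sin(dip) = 66.8 / sin(66°) = 73.12 m
net slip = dip-slip / sin(rake) = 73.12 / sin(36°) = 124.4 m
rate = 124.4 m / 573 ka = 0.000217 m/yr = 217 m/Myr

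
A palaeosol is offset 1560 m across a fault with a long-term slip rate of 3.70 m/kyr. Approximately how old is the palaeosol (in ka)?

age = offset / rate = 1560 m / (3.70 m/kyr) = 422000 yr = 422 ka

422 ka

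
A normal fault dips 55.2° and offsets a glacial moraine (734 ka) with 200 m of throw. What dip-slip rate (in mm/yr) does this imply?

dip-slip = throw / sin(dip) = 200 m / sin(55.2°) = 243.6 m
rate = 243.6 m / 734 ka = 0.000332 m/yr = 0.332 mm/yr

0.332 mm/yr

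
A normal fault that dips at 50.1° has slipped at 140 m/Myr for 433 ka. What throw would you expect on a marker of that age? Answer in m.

46.5 m

dip-slip = rate × time = 140 m/Myr × 433 ka = 60.62 m
throw = dip-slip × sin(dip) = 60.62 × sin(50.1°) = 46.5 m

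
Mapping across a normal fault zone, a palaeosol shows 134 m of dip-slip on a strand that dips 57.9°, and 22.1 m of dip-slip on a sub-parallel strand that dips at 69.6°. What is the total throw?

throw_A = 134 × sin(57.9°) = 113.5 m
throw_B = 22.1 × sin(69.6°) = 20.71 m
total = 113.5 + 20.71 = 134 m

134 m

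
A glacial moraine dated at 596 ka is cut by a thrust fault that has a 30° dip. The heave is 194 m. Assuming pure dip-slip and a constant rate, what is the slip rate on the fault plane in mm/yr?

0.376 mm/yr

dip-slip = heave / cos(dip) = 194 m / cos(30°) = 224 m
rate = 224 m / 596 ka = 0.000376 m/yr = 0.376 mm/yr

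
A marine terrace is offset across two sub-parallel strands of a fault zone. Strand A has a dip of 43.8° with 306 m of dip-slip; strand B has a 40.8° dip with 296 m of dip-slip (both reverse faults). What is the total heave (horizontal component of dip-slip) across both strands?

heave_A = 306 × cos(43.8°) = 220.9 m
heave_B = 296 × cos(40.8°) = 224.1 m
total = 220.9 + 224.1 = 445 m

445 m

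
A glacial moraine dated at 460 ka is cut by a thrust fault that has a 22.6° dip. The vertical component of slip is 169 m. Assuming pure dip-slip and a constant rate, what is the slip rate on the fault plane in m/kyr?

dip-slip = throw / sin(dip) = 169 m / sin(22.6°) = 439.8 m
rate = 439.8 m / 460 ka = 0.000956 m/yr = 0.956 m/kyr

0.956 m/kyr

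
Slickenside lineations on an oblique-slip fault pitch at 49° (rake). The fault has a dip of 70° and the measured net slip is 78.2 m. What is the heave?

20.2 m

dip-slip = net slip × sin(rake) = 78.2 m × sin(49°) = 59.02 m
heave = dip-slip × cos(dip) = 59.02 × cos(70°) = 20.2 m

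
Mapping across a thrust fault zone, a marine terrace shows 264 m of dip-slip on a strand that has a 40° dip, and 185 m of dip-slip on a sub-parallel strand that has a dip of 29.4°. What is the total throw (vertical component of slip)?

261 m

throw_A = 264 × sin(40°) = 169.7 m
throw_B = 185 × sin(29.4°) = 90.82 m
total = 169.7 + 90.82 = 261 m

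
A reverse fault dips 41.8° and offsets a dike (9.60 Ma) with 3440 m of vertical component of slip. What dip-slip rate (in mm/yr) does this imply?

dip-slip = throw / sin(dip) = 3440 m / sin(41.8°) = 5161 m
rate = 5161 m / 9.60 Ma = 0.000538 m/yr = 0.538 mm/yr

0.538 mm/yr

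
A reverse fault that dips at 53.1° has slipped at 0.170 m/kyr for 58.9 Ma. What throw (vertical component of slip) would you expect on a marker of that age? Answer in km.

dip-slip = rate × time = 0.170 m/kyr × 58.9 Ma = 10010 m
throw = dip-slip × sin(dip) = 10010 × sin(53.1°) = 8010 m = 8.01 km

8.01 km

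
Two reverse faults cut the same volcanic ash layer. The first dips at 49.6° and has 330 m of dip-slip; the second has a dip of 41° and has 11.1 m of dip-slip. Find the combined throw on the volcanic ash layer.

259 m

throw_A = 330 × sin(49.6°) = 251.3 m
throw_B = 11.1 × sin(41°) = 7.282 m
total = 251.3 + 7.282 = 259 m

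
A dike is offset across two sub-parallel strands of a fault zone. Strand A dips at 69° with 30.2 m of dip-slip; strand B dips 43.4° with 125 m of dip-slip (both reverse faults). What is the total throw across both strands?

throw_A = 30.2 × sin(69°) = 28.19 m
throw_B = 125 × sin(43.4°) = 85.89 m
total = 28.19 + 85.89 = 114 m

114 m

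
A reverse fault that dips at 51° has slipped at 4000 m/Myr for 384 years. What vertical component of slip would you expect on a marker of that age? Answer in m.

1.19 m

dip-slip = rate × time = 4000 m/Myr × 384 years = 1.536 m
throw = dip-slip × sin(dip) = 1.536 × sin(51°) = 1.19 m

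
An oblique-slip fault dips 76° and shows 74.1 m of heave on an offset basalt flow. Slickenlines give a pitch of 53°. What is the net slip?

384 m

dip-slip = heave / cos(dip) = 74.1 / cos(76°) = 306.3 m
net slip = dip-slip / sin(rake) = 306.3 / sin(53°) = 384 m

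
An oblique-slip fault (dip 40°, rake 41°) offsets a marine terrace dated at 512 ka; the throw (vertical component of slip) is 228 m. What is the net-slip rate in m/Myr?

dip-slip = throw / sin(dip) = 228 / sin(40°) = 354.7 m
net slip = dip-slip / sin(rake) = 354.7 / sin(41°) = 540.7 m
rate = 540.7 m / 512 ka = 0.00106 m/yr = 1060 m/Myr

1060 m/Myr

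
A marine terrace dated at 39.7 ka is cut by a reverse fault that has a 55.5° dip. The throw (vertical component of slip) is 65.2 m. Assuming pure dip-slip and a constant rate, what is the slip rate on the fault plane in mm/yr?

dip-slip = throw / sin(dip) = 65.2 m / sin(55.5°) = 79.11 m
rate = 79.11 m / 39.7 ka = 0.00199 m/yr = 1.99 mm/yr

1.99 mm/yr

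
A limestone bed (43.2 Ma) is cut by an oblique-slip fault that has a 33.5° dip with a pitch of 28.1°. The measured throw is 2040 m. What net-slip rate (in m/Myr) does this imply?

dip-slip = throw / sin(dip) = 2040 / sin(33.5°) = 3696 m
net slip = dip-slip / sin(rake) = 3696 / sin(28.1°) = 7847 m
rate = 7847 m / 43.2 Ma = 0.000182 m/yr = 182 m/Myr

182 m/Myr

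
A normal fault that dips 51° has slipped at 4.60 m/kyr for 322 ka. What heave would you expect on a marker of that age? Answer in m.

932 m

dip-slip = rate × time = 4.60 m/kyr × 322 ka = 1481 m
heave = dip-slip × cos(dip) = 1481 × cos(51°) = 932 m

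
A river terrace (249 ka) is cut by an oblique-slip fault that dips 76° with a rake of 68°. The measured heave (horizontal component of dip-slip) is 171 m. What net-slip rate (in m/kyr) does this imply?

dip-slip = heave / cos(dip) = 171 / cos(76°) = 706.8 m
net slip = dip-slip / sin(rake) = 706.8 / sin(68°) = 762.4 m
rate = 762.4 m / 249 ka = 0.00306 m/yr = 3.06 m/kyr

3.06 m/kyr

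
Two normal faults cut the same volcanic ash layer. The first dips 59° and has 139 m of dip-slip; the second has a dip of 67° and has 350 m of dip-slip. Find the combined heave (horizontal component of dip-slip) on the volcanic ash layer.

heave_A = 139 × cos(59°) = 71.59 m
heave_B = 350 × cos(67°) = 136.8 m
total = 71.59 + 136.8 = 208 m

208 m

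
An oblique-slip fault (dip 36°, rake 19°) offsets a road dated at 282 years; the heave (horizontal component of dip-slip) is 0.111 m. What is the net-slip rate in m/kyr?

dip-slip = heave / cos(dip) = 0.111 / cos(36°) = 0.1372 m
net slip = dip-slip / sin(rake) = 0.1372 / sin(19°) = 0.4214 m
rate = 0.4214 m / 282 years = 0.00149 m/yr = 1.49 m/kyr

1.49 m/kyr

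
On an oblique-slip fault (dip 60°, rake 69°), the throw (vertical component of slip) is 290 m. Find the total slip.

359 m

dip-slip = throw / sin(dip) = 290 / sin(60°) = 334.9 m
net slip = dip-slip / sin(rake) = 334.9 / sin(69°) = 359 m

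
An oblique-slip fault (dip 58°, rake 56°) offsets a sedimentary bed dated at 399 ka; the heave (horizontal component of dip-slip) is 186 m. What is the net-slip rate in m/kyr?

1.06 m/kyr

dip-slip = heave / cos(dip) = 186 / cos(58°) = 351 m
net slip = dip-slip / sin(rake) = 351 / sin(56°) = 423.4 m
rate = 423.4 m / 399 ka = 0.00106 m/yr = 1.06 m/kyr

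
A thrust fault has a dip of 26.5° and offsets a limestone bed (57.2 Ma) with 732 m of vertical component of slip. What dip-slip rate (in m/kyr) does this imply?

0.0287 m/kyr

dip-slip = throw / sin(dip) = 732 m / sin(26.5°) = 1641 m
rate = 1641 m / 57.2 Ma = 0.0000287 m/yr = 0.0287 m/kyr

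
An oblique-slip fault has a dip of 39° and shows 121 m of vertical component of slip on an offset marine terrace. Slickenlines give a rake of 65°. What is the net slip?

212 m

dip-slip = throw / sin(dip) = 121 / sin(39°) = 192.3 m
net slip = dip-slip / sin(rake) = 192.3 / sin(65°) = 212 m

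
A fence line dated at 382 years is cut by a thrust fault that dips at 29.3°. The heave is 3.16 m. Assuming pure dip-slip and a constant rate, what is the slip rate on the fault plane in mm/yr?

dip-slip = heave / cos(dip) = 3.16 m / cos(29.3°) = 3.624 m
rate = 3.624 m / 382 years = 0.00949 m/yr = 9.49 mm/yr

9.49 mm/yr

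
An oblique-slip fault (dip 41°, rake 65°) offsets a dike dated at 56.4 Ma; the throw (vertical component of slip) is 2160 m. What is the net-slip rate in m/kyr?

dip-slip = throw / sin(dip) = 2160 / sin(41°) = 3292 m
net slip = dip-slip / sin(rake) = 3292 / sin(65°) = 3633 m
rate = 3633 m / 56.4 Ma = 0.0000644 m/yr = 0.0644 m/kyr

0.0644 m/kyr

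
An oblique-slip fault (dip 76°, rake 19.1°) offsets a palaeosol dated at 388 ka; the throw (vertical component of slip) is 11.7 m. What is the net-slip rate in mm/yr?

dip-slip = throw / sin(dip) = 11.7 / sin(76°) = 12.06 m
net slip = dip-slip / sin(rake) = 12.06 / sin(19.1°) = 36.85 m
rate = 36.85 m / 388 ka = 0.0000950 m/yr = 0.0950 mm/yr

0.0950 mm/yr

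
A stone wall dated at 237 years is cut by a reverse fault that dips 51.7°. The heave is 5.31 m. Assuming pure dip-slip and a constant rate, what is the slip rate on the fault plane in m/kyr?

dip-slip = heave / cos(dip) = 5.31 m / cos(51.7°) = 8.568 m
rate = 8.568 m / 237 years = 0.0362 m/yr = 36.2 m/kyr

36.2 m/kyr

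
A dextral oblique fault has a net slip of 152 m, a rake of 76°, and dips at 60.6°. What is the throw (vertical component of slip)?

dip-slip = net slip × sin(rake) = 152 m × sin(76°) = 147.5 m
throw = dip-slip × sin(dip) = 147.5 × sin(60.6°) = 128 m

128 m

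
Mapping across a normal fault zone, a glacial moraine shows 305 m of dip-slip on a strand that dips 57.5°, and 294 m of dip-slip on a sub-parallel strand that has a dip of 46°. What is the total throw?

469 m

throw_A = 305 × sin(57.5°) = 257.2 m
throw_B = 294 × sin(46°) = 211.5 m
total = 257.2 + 211.5 = 469 m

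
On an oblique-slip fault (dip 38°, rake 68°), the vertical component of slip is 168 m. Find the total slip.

dip-slip = throw / sin(dip) = 168 / sin(38°) = 272.9 m
net slip = dip-slip / sin(rake) = 272.9 / sin(68°) = 294 m

294 m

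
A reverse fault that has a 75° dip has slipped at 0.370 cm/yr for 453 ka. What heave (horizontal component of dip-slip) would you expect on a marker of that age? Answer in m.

434 m

dip-slip = rate × time = 0.370 cm/yr × 453 ka = 1676 m
heave = dip-slip × cos(dip) = 1676 × cos(75°) = 434 m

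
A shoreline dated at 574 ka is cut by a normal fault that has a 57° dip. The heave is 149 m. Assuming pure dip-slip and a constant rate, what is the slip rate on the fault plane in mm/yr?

dip-slip = heave / cos(dip) = 149 m / cos(57°) = 273.6 m
rate = 273.6 m / 574 ka = 0.000477 m/yr = 0.477 mm/yr

0.477 mm/yr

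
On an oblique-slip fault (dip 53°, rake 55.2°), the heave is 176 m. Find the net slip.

dip-slip = heave / cos(dip) = 176 / cos(53°) = 292.4 m
net slip = dip-slip / sin(rake) = 292.4 / sin(55.2°) = 356 m

356 m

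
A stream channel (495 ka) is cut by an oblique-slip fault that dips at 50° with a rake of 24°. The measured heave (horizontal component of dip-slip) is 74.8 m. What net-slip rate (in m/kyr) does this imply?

0.578 m/kyr

dip-slip = heave / cos(dip) = 74.8 / cos(50°) = 116.4 m
net slip = dip-slip / sin(rake) = 116.4 / sin(24°) = 286.1 m
rate = 286.1 m / 495 ka = 0.000578 m/yr = 0.578 m/kyr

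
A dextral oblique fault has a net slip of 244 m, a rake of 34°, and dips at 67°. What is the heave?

dip-slip = net slip × sin(rake) = 244 m × sin(34°) = 136.4 m
heave = dip-slip × cos(dip) = 136.4 × cos(67°) = 53.3 m

53.3 m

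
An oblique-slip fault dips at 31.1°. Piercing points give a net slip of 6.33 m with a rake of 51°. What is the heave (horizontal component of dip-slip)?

dip-slip = net slip × sin(rake) = 6.33 m × sin(51°) = 4.919 m
heave = dip-slip × cos(dip) = 4.919 × cos(31.1°) = 4.21 m

4.21 m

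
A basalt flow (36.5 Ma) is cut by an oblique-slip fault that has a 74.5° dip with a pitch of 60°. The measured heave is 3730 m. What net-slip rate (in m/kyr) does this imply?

dip-slip = heave / cos(dip) = 3730 / cos(74.5°) = 13960 m
net slip = dip-slip / sin(rake) = 13960 / sin(60°) = 16120 m
rate = 16120 m / 36.5 Ma = 0.000442 m/yr = 0.442 m/kyr

0.442 m/kyr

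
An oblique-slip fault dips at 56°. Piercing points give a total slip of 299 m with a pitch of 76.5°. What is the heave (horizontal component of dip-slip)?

dip-slip = net slip × sin(rake) = 299 m × sin(76.5°) = 290.7 m
heave = dip-slip × cos(dip) = 290.7 × cos(56°) = 163 m

163 m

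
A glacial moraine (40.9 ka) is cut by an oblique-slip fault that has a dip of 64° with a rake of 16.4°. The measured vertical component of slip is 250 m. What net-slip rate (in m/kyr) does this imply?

24.1 m/kyr

dip-slip = throw / sin(dip) = 250 / sin(64°) = 278.2 m
net slip = dip-slip / sin(rake) = 278.2 / sin(16.4°) = 985.2 m
rate = 985.2 m / 40.9 ka = 0.0241 m/yr = 24.1 m/kyr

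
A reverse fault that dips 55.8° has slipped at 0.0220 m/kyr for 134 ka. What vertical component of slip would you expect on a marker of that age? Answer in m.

2.44 m

dip-slip = rate × time = 0.0220 m/kyr × 134 ka = 2.948 m
throw = dip-slip × sin(dip) = 2.948 × sin(55.8°) = 2.44 m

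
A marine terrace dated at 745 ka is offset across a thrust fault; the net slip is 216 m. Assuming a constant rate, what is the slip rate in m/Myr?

290 m/Myr

rate = 216 m / 745 ka = 0.000290 m/yr = 290 m/Myr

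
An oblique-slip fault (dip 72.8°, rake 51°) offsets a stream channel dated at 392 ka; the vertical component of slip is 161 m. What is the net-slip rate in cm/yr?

0.0553 cm/yr

dip-slip = throw / sin(dip) = 161 / sin(72.8°) = 168.5 m
net slip = dip-slip / sin(rake) = 168.5 / sin(51°) = 216.9 m
rate = 216.9 m / 392 ka = 0.000553 m/yr = 0.0553 cm/yr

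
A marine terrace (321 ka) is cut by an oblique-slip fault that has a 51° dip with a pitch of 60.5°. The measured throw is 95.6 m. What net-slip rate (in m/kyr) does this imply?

0.440 m/kyr

dip-slip = throw / sin(dip) = 95.6 / sin(51°) = 123 m
net slip = dip-slip / sin(rake) = 123 / sin(60.5°) = 141.3 m
rate = 141.3 m / 321 ka = 0.000440 m/yr = 0.440 m/kyr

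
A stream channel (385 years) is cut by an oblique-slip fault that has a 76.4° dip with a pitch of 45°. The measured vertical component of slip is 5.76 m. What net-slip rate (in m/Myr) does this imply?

dip-slip = throw / sin(dip) = 5.76 / sin(76.4°) = 5.926 m
net slip = dip-slip / sin(rake) = 5.926 / sin(45°) = 8.381 m
rate = 8.381 m / 385 years = 0.0218 m/yr = 21800 m/Myr

21800 m/Myr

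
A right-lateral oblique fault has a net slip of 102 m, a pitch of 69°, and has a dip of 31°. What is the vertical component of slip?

49 m

dip-slip = net slip × sin(rake) = 102 m × sin(69°) = 95.23 m
throw = dip-slip × sin(dip) = 95.23 × sin(31°) = 49 m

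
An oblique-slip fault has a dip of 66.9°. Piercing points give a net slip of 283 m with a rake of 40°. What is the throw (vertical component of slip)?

dip-slip = net slip × sin(rake) = 283 m × sin(40°) = 181.9 m
throw = dip-slip × sin(dip) = 181.9 × sin(66.9°) = 167 m

167 m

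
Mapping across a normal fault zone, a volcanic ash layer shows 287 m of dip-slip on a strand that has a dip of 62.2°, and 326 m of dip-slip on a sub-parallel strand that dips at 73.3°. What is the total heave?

228 m

heave_A = 287 × cos(62.2°) = 133.9 m
heave_B = 326 × cos(73.3°) = 93.68 m
total = 133.9 + 93.68 = 228 m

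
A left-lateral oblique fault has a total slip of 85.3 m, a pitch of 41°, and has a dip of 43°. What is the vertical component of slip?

38.2 m

dip-slip = net slip × sin(rake) = 85.3 m × sin(41°) = 55.96 m
throw = dip-slip × sin(dip) = 55.96 × sin(43°) = 38.2 m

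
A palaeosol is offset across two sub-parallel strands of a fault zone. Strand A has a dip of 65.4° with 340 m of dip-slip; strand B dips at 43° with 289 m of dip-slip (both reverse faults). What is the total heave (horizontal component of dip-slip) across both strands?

353 m

heave_A = 340 × cos(65.4°) = 141.5 m
heave_B = 289 × cos(43°) = 211.4 m
total = 141.5 + 211.4 = 353 m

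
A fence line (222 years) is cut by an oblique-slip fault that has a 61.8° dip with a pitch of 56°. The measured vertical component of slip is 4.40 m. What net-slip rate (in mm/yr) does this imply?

27.1 mm/yr

dip-slip = throw / sin(dip) = 4.40 / sin(61.8°) = 4.993 m
net slip = dip-slip / sin(rake) = 4.993 / sin(56°) = 6.022 m
rate = 6.022 m / 222 years = 0.0271 m/yr = 27.1 mm/yr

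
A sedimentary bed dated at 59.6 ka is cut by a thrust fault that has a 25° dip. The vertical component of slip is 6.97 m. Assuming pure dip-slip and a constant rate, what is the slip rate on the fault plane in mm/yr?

0.277 mm/yr

dip-slip = throw / sin(dip) = 6.97 m / sin(25°) = 16.49 m
rate = 16.49 m / 59.6 ka = 0.000277 m/yr = 0.277 mm/yr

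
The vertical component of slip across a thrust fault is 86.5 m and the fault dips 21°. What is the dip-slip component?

241 m

dip-slip = throw / sin(dip) = 86.5 / sin(21°) = 241 m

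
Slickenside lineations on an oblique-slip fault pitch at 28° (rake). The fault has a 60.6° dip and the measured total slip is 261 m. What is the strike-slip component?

230 m

strike-slip = net slip × cos(rake) = 261 m × cos(28°) = 230 m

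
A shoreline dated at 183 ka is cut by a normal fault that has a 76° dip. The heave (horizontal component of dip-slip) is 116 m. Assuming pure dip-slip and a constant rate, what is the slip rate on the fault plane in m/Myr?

dip-slip = heave / cos(dip) = 116 m / cos(76°) = 479.5 m
rate = 479.5 m / 183 ka = 0.00262 m/yr = 2620 m/Myr

2620 m/Myr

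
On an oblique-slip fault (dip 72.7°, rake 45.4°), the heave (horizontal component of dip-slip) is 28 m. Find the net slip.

132 m

dip-slip = heave / cos(dip) = 28 / cos(72.7°) = 94.16 m
net slip = dip-slip / sin(rake) = 94.16 / sin(45.4°) = 132 m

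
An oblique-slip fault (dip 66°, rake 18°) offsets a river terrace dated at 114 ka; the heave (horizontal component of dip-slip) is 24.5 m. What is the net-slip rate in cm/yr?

dip-slip = heave / cos(dip) = 24.5 / cos(66°) = 60.24 m
net slip = dip-slip / sin(rake) = 60.24 / sin(18°) = 194.9 m
rate = 194.9 m / 114 ka = 0.00171 m/yr = 0.171 cm/yr

0.171 cm/yr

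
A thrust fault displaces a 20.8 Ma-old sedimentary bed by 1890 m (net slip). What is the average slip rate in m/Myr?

rate = 1890 m / 20.8 Ma = 0.0000909 m/yr = 90.9 m/Myr

90.9 m/Myr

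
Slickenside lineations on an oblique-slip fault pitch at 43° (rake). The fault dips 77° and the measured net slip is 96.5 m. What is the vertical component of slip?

64.1 m

dip-slip = net slip × sin(rake) = 96.5 m × sin(43°) = 65.81 m
throw = dip-slip × sin(dip) = 65.81 × sin(77°) = 64.1 m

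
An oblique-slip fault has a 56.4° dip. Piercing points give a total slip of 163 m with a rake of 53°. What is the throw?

108 m

dip-slip = net slip × sin(rake) = 163 m × sin(53°) = 130.2 m
throw = dip-slip × sin(dip) = 130.2 × sin(56.4°) = 108 m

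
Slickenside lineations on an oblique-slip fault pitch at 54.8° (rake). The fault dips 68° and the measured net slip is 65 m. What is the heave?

19.9 m

dip-slip = net slip × sin(rake) = 65 m × sin(54.8°) = 53.11 m
heave = dip-slip × cos(dip) = 53.11 × cos(68°) = 19.9 m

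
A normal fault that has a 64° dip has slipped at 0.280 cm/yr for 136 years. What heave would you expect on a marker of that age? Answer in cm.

16.7 cm

dip-slip = rate × time = 0.280 cm/yr × 136 years = 0.3808 m
heave = dip-slip × cos(dip) = 0.3808 × cos(64°) = 0.167 m = 16.7 cm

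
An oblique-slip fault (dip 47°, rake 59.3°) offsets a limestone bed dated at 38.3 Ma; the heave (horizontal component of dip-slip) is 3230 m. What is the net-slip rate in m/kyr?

0.144 m/kyr

dip-slip = heave / cos(dip) = 3230 / cos(47°) = 4736 m
net slip = dip-slip / sin(rake) = 4736 / sin(59.3°) = 5508 m
rate = 5508 m / 38.3 Ma = 0.000144 m/yr = 0.144 m/kyr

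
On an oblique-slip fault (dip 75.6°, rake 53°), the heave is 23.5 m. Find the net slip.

118 m

dip-slip = heave / cos(dip) = 23.5 / cos(75.6°) = 94.50 m
net slip = dip-slip / sin(rake) = 94.50 / sin(53°) = 118 m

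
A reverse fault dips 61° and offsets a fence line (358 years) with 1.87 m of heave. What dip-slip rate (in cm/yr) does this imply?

dip-slip = heave / cos(dip) = 1.87 m / cos(61°) = 3.857 m
rate = 3.857 m / 358 years = 0.0108 m/yr = 1.08 cm/yr

1.08 cm/yr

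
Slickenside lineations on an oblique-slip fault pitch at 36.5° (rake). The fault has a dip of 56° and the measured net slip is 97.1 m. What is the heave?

32.3 m

dip-slip = net slip × sin(rake) = 97.1 m × sin(36.5°) = 57.76 m
heave = dip-slip × cos(dip) = 57.76 × cos(56°) = 32.3 m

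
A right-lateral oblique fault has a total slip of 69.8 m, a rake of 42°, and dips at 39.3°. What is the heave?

dip-slip = net slip × sin(rake) = 69.8 m × sin(42°) = 46.71 m
heave = dip-slip × cos(dip) = 46.71 × cos(39.3°) = 36.1 m

36.1 m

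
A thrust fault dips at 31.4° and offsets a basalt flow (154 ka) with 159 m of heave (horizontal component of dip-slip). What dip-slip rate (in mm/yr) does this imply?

1.21 mm/yr

dip-slip = heave / cos(dip) = 159 m / cos(31.4°) = 186.3 m
rate = 186.3 m / 154 ka = 0.00121 m/yr = 1.21 mm/yr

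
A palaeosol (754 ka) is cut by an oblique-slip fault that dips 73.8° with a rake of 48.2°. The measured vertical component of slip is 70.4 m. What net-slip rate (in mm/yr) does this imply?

dip-slip = throw / sin(dip) = 70.4 / sin(73.8°) = 73.31 m
net slip = dip-slip / sin(rake) = 73.31 / sin(48.2°) = 98.34 m
rate = 98.34 m / 754 ka = 0.000130 m/yr = 0.130 mm/yr

0.130 mm/yr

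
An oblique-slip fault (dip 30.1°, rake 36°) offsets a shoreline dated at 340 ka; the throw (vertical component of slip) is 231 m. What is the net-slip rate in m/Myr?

dip-slip = throw / sin(dip) = 231 / sin(30.1°) = 460.6 m
net slip = dip-slip / sin(rake) = 460.6 / sin(36°) = 783.6 m
rate = 783.6 m / 340 ka = 0.00230 m/yr = 2300 m/Myr

2300 m/Myr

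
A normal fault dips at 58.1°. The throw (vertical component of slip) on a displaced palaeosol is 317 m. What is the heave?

heave = throw / tan(dip) = 317 / tan(58.1°) = 197 m

197 m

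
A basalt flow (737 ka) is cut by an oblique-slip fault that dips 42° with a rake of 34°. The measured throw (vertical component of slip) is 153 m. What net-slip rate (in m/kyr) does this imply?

0.555 m/kyr

dip-slip = throw / sin(dip) = 153 / sin(42°) = 228.7 m
net slip = dip-slip / sin(rake) = 228.7 / sin(34°) = 408.9 m
rate = 408.9 m / 737 ka = 0.000555 m/yr = 0.555 m/kyr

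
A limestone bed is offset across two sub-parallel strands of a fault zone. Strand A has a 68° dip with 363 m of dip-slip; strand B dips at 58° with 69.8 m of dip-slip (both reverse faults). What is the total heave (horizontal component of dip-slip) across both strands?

173 m

heave_A = 363 × cos(68°) = 136 m
heave_B = 69.8 × cos(58°) = 36.99 m
total = 136 + 36.99 = 173 m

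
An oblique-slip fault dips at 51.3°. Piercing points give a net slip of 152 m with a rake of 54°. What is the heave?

76.9 m

dip-slip = net slip × sin(rake) = 152 m × sin(54°) = 123 m
heave = dip-slip × cos(dip) = 123 × cos(51.3°) = 76.9 m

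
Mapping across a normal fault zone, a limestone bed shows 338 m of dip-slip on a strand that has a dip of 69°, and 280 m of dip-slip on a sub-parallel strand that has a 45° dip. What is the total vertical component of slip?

514 m

throw_A = 338 × sin(69°) = 315.6 m
throw_B = 280 × sin(45°) = 198 m
total = 315.6 + 198 = 514 m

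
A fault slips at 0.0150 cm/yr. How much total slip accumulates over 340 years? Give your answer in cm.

slip = rate × time = 0.0150 cm/yr × 340 years = 0.0510 m = 5.10 cm

5.10 cm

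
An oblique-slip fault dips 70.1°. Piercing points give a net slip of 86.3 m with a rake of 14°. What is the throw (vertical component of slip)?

19.6 m

dip-slip = net slip × sin(rake) = 86.3 m × sin(14°) = 20.88 m
throw = dip-slip × sin(dip) = 20.88 × sin(70.1°) = 19.6 m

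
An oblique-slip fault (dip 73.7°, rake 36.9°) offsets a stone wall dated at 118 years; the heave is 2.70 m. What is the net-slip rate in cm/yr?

dip-slip = heave / cos(dip) = 2.70 / cos(73.7°) = 9.620 m
net slip = dip-slip / sin(rake) = 9.620 / sin(36.9°) = 16.02 m
rate = 16.02 m / 118 years = 0.136 m/yr = 13.6 cm/yr

13.6 cm/yr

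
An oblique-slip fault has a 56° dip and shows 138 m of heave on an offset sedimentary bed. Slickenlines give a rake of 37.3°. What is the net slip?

407 m

dip-slip = heave / cos(dip) = 138 / cos(56°) = 246.8 m
net slip = dip-slip / sin(rake) = 246.8 / sin(37.3°) = 407 m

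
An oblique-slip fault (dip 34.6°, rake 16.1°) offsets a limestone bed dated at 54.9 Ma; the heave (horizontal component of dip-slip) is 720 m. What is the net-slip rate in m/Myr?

dip-slip = heave / cos(dip) = 720 / cos(34.6°) = 874.7 m
net slip = dip-slip / sin(rake) = 874.7 / sin(16.1°) = 3154 m
rate = 3154 m / 54.9 Ma = 0.0000575 m/yr = 57.5 m/Myr

57.5 m/Myr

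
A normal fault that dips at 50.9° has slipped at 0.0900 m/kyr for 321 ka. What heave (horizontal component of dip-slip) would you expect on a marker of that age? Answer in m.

dip-slip = rate × time = 0.0900 m/kyr × 321 ka = 28.89 m
heave = dip-slip × cos(dip) = 28.89 × cos(50.9°) = 18.2 m

18.2 m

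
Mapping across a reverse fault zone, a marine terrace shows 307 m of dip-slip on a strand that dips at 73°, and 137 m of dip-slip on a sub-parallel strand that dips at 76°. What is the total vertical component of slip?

427 m

throw_A = 307 × sin(73°) = 293.6 m
throw_B = 137 × sin(76°) = 132.9 m
total = 293.6 + 132.9 = 427 m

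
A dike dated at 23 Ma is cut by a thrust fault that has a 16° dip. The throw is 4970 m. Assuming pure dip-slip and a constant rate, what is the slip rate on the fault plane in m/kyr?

dip-slip = throw / sin(dip) = 4970 m / sin(16°) = 18030 m
rate = 18030 m / 23 Ma = 0.000784 m/yr = 0.784 m/kyr

0.784 m/kyr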